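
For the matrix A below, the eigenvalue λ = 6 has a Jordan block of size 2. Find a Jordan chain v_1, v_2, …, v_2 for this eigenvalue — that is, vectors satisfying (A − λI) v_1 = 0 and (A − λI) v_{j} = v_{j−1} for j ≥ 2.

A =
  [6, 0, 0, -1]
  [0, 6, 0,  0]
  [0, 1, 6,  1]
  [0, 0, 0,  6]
A Jordan chain for λ = 6 of length 2:
v_1 = (0, 0, 1, 0)ᵀ
v_2 = (0, 1, 0, 0)ᵀ

Let N = A − (6)·I. We want v_2 with N^2 v_2 = 0 but N^1 v_2 ≠ 0; then v_{j-1} := N · v_j for j = 2, …, 2.

Pick v_2 = (0, 1, 0, 0)ᵀ.
Then v_1 = N · v_2 = (0, 0, 1, 0)ᵀ.

Sanity check: (A − (6)·I) v_1 = (0, 0, 0, 0)ᵀ = 0. ✓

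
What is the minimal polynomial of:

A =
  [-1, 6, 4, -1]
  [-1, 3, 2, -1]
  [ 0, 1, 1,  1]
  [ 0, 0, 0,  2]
x^4 - 5*x^3 + 9*x^2 - 7*x + 2

The characteristic polynomial is χ_A(x) = (x - 2)*(x - 1)^3, so the eigenvalues are known. The minimal polynomial is
  m_A(x) = Π_λ (x − λ)^{k_λ}
where k_λ is the size of the *largest* Jordan block for λ (equivalently, the smallest k with (A − λI)^k v = 0 for every generalised eigenvector v of λ).

  λ = 1: largest Jordan block has size 3, contributing (x − 1)^3
  λ = 2: largest Jordan block has size 1, contributing (x − 2)

So m_A(x) = (x - 2)*(x - 1)^3 = x^4 - 5*x^3 + 9*x^2 - 7*x + 2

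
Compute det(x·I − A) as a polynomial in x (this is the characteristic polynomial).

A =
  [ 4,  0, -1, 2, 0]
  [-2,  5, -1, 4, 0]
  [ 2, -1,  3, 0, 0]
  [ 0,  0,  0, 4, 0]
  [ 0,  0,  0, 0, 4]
x^5 - 20*x^4 + 160*x^3 - 640*x^2 + 1280*x - 1024

Expanding det(x·I − A) (e.g. by cofactor expansion or by noting that A is similar to its Jordan form J, which has the same characteristic polynomial as A) gives
  χ_A(x) = x^5 - 20*x^4 + 160*x^3 - 640*x^2 + 1280*x - 1024
which factors as (x - 4)^5. The eigenvalues (with algebraic multiplicities) are λ = 4 with multiplicity 5.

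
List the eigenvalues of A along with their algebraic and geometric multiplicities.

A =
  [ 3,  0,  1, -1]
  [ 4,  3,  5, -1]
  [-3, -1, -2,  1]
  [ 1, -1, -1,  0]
λ = 1: alg = 4, geom = 2

Step 1 — factor the characteristic polynomial to read off the algebraic multiplicities:
  χ_A(x) = (x - 1)^4

Step 2 — compute geometric multiplicities via the rank-nullity identity g(λ) = n − rank(A − λI):
  rank(A − (1)·I) = 2, so dim ker(A − (1)·I) = n − 2 = 2

Summary:
  λ = 1: algebraic multiplicity = 4, geometric multiplicity = 2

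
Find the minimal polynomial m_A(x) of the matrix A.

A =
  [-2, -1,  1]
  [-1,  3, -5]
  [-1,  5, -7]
x^3 + 6*x^2 + 12*x + 8

The characteristic polynomial is χ_A(x) = (x + 2)^3, so the eigenvalues are known. The minimal polynomial is
  m_A(x) = Π_λ (x − λ)^{k_λ}
where k_λ is the size of the *largest* Jordan block for λ (equivalently, the smallest k with (A − λI)^k v = 0 for every generalised eigenvector v of λ).

  λ = -2: largest Jordan block has size 3, contributing (x + 2)^3

So m_A(x) = (x + 2)^3 = x^3 + 6*x^2 + 12*x + 8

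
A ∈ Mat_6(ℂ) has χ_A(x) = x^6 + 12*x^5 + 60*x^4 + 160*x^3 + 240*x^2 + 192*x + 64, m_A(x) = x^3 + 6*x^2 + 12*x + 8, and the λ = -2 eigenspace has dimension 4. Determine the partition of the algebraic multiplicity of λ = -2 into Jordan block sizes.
Block sizes for λ = -2: [3, 1, 1, 1]

Step 1 — from the characteristic polynomial, algebraic multiplicity of λ = -2 is 6. From dim ker(A − (-2)·I) = 4, there are exactly 4 Jordan blocks for λ = -2.
Step 2 — from the minimal polynomial, the factor (x + 2)^3 tells us the largest block for λ = -2 has size 3.
Step 3 — with total size 6, 4 blocks, and largest block 3, the block sizes (in nonincreasing order) are [3, 1, 1, 1].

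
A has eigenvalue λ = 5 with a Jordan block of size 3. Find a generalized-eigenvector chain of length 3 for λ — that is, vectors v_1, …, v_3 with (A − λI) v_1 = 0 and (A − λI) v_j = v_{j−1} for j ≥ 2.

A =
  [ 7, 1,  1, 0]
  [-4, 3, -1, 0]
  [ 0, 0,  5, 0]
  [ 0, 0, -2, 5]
A Jordan chain for λ = 5 of length 3:
v_1 = (1, -2, 0, 0)ᵀ
v_2 = (1, -1, 0, -2)ᵀ
v_3 = (0, 0, 1, 0)ᵀ

Let N = A − (5)·I. We want v_3 with N^3 v_3 = 0 but N^2 v_3 ≠ 0; then v_{j-1} := N · v_j for j = 3, …, 2.

Pick v_3 = (0, 0, 1, 0)ᵀ.
Then v_2 = N · v_3 = (1, -1, 0, -2)ᵀ.
Then v_1 = N · v_2 = (1, -2, 0, 0)ᵀ.

Sanity check: (A − (5)·I) v_1 = (0, 0, 0, 0)ᵀ = 0. ✓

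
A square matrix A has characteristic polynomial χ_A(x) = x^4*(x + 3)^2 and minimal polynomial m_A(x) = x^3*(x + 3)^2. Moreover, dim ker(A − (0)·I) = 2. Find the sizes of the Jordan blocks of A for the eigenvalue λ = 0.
Block sizes for λ = 0: [3, 1]

Step 1 — from the characteristic polynomial, algebraic multiplicity of λ = 0 is 4. From dim ker(A − (0)·I) = 2, there are exactly 2 Jordan blocks for λ = 0.
Step 2 — from the minimal polynomial, the factor (x − 0)^3 tells us the largest block for λ = 0 has size 3.
Step 3 — with total size 4, 2 blocks, and largest block 3, the block sizes (in nonincreasing order) are [3, 1].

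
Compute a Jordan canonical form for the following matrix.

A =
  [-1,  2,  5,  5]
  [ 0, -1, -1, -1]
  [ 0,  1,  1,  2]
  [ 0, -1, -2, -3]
J_3(-1) ⊕ J_1(-1)

The characteristic polynomial is
  det(x·I − A) = x^4 + 4*x^3 + 6*x^2 + 4*x + 1 = (x + 1)^4

Eigenvalues and multiplicities (the geometric multiplicity of λ is n − rank(A − λI), which equals the number of Jordan blocks for λ):
  λ = -1: algebraic multiplicity = 4, geometric multiplicity = 2

Determining the block sizes for each eigenvalue:
  λ = -1: with am = 4 and gm = 2, the partition is not yet determined (e.g. several partitions of 4 into 2 parts exist). Let N = A − (-1)·I. Computing rank(N^1) = 2, rank(N^2) = 1, rank(N^3) = 0; the number of blocks of size ≥ j is rank(N^{j−1}) − rank(N^j), giving [2, 1, 1]. So we have 1 block(s) of size 3, 1 block(s) of size 1 → block sizes [3, 1]

Assembling the blocks gives a Jordan form
J =
  [-1,  1,  0,  0]
  [ 0, -1,  1,  0]
  [ 0,  0, -1,  0]
  [ 0,  0,  0, -1]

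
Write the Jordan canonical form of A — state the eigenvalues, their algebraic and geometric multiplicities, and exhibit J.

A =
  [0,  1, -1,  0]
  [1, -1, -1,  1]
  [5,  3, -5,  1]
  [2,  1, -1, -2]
J_2(-2) ⊕ J_2(-2)

The characteristic polynomial is
  det(x·I − A) = x^4 + 8*x^3 + 24*x^2 + 32*x + 16 = (x + 2)^4

Eigenvalues and multiplicities (the geometric multiplicity of λ is n − rank(A − λI), which equals the number of Jordan blocks for λ):
  λ = -2: algebraic multiplicity = 4, geometric multiplicity = 2

Determining the block sizes for each eigenvalue:
  λ = -2: with am = 4 and gm = 2, the partition is not yet determined (e.g. several partitions of 4 into 2 parts exist). Let N = A − (-2)·I. Computing rank(N^1) = 2, rank(N^2) = 0; the number of blocks of size ≥ j is rank(N^{j−1}) − rank(N^j), giving [2, 2]. So we have 2 block(s) of size 2 → block sizes [2, 2]

Assembling the blocks gives a Jordan form
J =
  [-2,  1,  0,  0]
  [ 0, -2,  0,  0]
  [ 0,  0, -2,  1]
  [ 0,  0,  0, -2]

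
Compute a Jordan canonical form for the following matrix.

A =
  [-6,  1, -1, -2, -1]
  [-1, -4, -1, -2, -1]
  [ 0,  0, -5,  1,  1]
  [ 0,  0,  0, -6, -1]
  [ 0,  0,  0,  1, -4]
J_2(-5) ⊕ J_2(-5) ⊕ J_1(-5)

The characteristic polynomial is
  det(x·I − A) = x^5 + 25*x^4 + 250*x^3 + 1250*x^2 + 3125*x + 3125 = (x + 5)^5

Eigenvalues and multiplicities (the geometric multiplicity of λ is n − rank(A − λI), which equals the number of Jordan blocks for λ):
  λ = -5: algebraic multiplicity = 5, geometric multiplicity = 3

Determining the block sizes for each eigenvalue:
  λ = -5: with am = 5 and gm = 3, the partition is not yet determined (e.g. several partitions of 5 into 3 parts exist). Let N = A − (-5)·I. Computing rank(N^1) = 2, rank(N^2) = 0; the number of blocks of size ≥ j is rank(N^{j−1}) − rank(N^j), giving [3, 2]. So we have 2 block(s) of size 2, 1 block(s) of size 1 → block sizes [2, 2, 1]

Assembling the blocks gives a Jordan form
J =
  [-5,  1,  0,  0,  0]
  [ 0, -5,  0,  0,  0]
  [ 0,  0, -5,  1,  0]
  [ 0,  0,  0, -5,  0]
  [ 0,  0,  0,  0, -5]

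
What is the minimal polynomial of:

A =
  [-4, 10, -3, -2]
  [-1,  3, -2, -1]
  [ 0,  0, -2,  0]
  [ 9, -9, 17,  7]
x^4 - 4*x^3 - 12*x^2 + 32*x + 64

The characteristic polynomial is χ_A(x) = (x - 4)^2*(x + 2)^2, so the eigenvalues are known. The minimal polynomial is
  m_A(x) = Π_λ (x − λ)^{k_λ}
where k_λ is the size of the *largest* Jordan block for λ (equivalently, the smallest k with (A − λI)^k v = 0 for every generalised eigenvector v of λ).

  λ = -2: largest Jordan block has size 2, contributing (x + 2)^2
  λ = 4: largest Jordan block has size 2, contributing (x − 4)^2

So m_A(x) = (x - 4)^2*(x + 2)^2 = x^4 - 4*x^3 - 12*x^2 + 32*x + 64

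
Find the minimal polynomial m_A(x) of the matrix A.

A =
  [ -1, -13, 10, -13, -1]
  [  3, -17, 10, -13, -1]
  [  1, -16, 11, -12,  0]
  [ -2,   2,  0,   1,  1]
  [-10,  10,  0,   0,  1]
x^5 + 5*x^4 - 5*x^3 - 25*x^2 + 40*x - 16

The characteristic polynomial is χ_A(x) = (x - 1)^3*(x + 4)^2, so the eigenvalues are known. The minimal polynomial is
  m_A(x) = Π_λ (x − λ)^{k_λ}
where k_λ is the size of the *largest* Jordan block for λ (equivalently, the smallest k with (A − λI)^k v = 0 for every generalised eigenvector v of λ).

  λ = -4: largest Jordan block has size 2, contributing (x + 4)^2
  λ = 1: largest Jordan block has size 3, contributing (x − 1)^3

So m_A(x) = (x - 1)^3*(x + 4)^2 = x^5 + 5*x^4 - 5*x^3 - 25*x^2 + 40*x - 16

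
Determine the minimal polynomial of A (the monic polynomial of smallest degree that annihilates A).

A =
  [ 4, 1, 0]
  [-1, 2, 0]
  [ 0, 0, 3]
x^2 - 6*x + 9

The characteristic polynomial is χ_A(x) = (x - 3)^3, so the eigenvalues are known. The minimal polynomial is
  m_A(x) = Π_λ (x − λ)^{k_λ}
where k_λ is the size of the *largest* Jordan block for λ (equivalently, the smallest k with (A − λI)^k v = 0 for every generalised eigenvector v of λ).

  λ = 3: largest Jordan block has size 2, contributing (x − 3)^2

So m_A(x) = (x - 3)^2 = x^2 - 6*x + 9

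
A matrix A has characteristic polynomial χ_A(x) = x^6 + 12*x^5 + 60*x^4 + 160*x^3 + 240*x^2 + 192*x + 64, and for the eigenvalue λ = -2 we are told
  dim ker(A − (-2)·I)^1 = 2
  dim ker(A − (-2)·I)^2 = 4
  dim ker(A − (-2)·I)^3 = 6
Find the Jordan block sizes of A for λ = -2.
Block sizes for λ = -2: [3, 3]

From the dimensions of kernels of powers, the number of Jordan blocks of size at least j is d_j − d_{j−1} where d_j = dim ker(N^j) (with d_0 = 0). Computing the differences gives [2, 2, 2].
The number of blocks of size exactly k is (#blocks of size ≥ k) − (#blocks of size ≥ k + 1), so the partition is: 2 block(s) of size 3.
In nonincreasing order the block sizes are [3, 3].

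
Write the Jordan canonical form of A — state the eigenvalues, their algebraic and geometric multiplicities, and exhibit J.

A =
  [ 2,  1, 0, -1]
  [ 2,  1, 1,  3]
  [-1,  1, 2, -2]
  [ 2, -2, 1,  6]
J_1(2) ⊕ J_2(3) ⊕ J_1(3)

The characteristic polynomial is
  det(x·I − A) = x^4 - 11*x^3 + 45*x^2 - 81*x + 54 = (x - 3)^3*(x - 2)

Eigenvalues and multiplicities (the geometric multiplicity of λ is n − rank(A − λI), which equals the number of Jordan blocks for λ):
  λ = 2: algebraic multiplicity = 1, geometric multiplicity = 1
  λ = 3: algebraic multiplicity = 3, geometric multiplicity = 2

Determining the block sizes for each eigenvalue:
  λ = 2: one block (gm = 1), so the single block has size am = 1 → block sizes [1]
  λ = 3: 2 blocks summing to 3 forces exactly one block of size 2 and the rest size 1 → block sizes [2, 1]

Assembling the blocks gives a Jordan form
J =
  [2, 0, 0, 0]
  [0, 3, 1, 0]
  [0, 0, 3, 0]
  [0, 0, 0, 3]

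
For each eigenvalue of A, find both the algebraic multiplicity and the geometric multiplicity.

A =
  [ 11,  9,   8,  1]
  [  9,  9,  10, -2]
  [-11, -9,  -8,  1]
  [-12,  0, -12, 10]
λ = 4: alg = 1, geom = 1; λ = 6: alg = 3, geom = 1

Step 1 — factor the characteristic polynomial to read off the algebraic multiplicities:
  χ_A(x) = (x - 6)^3*(x - 4)

Step 2 — compute geometric multiplicities via the rank-nullity identity g(λ) = n − rank(A − λI):
  rank(A − (4)·I) = 3, so dim ker(A − (4)·I) = n − 3 = 1
  rank(A − (6)·I) = 3, so dim ker(A − (6)·I) = n − 3 = 1

Summary:
  λ = 4: algebraic multiplicity = 1, geometric multiplicity = 1
  λ = 6: algebraic multiplicity = 3, geometric multiplicity = 1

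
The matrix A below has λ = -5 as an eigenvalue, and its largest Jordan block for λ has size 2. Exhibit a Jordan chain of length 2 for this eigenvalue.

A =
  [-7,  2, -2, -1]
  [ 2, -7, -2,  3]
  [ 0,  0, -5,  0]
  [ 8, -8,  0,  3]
A Jordan chain for λ = -5 of length 2:
v_1 = (-2, -2, 0, 0)ᵀ
v_2 = (0, 0, 1, 0)ᵀ

Let N = A − (-5)·I. We want v_2 with N^2 v_2 = 0 but N^1 v_2 ≠ 0; then v_{j-1} := N · v_j for j = 2, …, 2.

Pick v_2 = (0, 0, 1, 0)ᵀ.
Then v_1 = N · v_2 = (-2, -2, 0, 0)ᵀ.

Sanity check: (A − (-5)·I) v_1 = (0, 0, 0, 0)ᵀ = 0. ✓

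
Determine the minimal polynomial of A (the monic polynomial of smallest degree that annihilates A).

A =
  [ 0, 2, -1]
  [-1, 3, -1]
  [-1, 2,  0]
x^2 - 2*x + 1

The characteristic polynomial is χ_A(x) = (x - 1)^3, so the eigenvalues are known. The minimal polynomial is
  m_A(x) = Π_λ (x − λ)^{k_λ}
where k_λ is the size of the *largest* Jordan block for λ (equivalently, the smallest k with (A − λI)^k v = 0 for every generalised eigenvector v of λ).

  λ = 1: largest Jordan block has size 2, contributing (x − 1)^2

So m_A(x) = (x - 1)^2 = x^2 - 2*x + 1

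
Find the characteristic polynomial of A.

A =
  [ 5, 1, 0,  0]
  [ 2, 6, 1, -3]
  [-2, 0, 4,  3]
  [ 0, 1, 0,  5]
x^4 - 20*x^3 + 150*x^2 - 500*x + 625

Expanding det(x·I − A) (e.g. by cofactor expansion or by noting that A is similar to its Jordan form J, which has the same characteristic polynomial as A) gives
  χ_A(x) = x^4 - 20*x^3 + 150*x^2 - 500*x + 625
which factors as (x - 5)^4. The eigenvalues (with algebraic multiplicities) are λ = 5 with multiplicity 4.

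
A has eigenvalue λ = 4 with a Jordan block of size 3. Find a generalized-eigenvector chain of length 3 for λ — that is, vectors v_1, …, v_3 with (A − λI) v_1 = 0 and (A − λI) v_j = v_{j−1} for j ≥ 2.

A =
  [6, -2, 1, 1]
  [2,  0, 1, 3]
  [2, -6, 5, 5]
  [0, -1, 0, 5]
A Jordan chain for λ = 4 of length 3:
v_1 = (2, -2, -6, -2)ᵀ
v_2 = (2, 2, 2, 0)ᵀ
v_3 = (1, 0, 0, 0)ᵀ

Let N = A − (4)·I. We want v_3 with N^3 v_3 = 0 but N^2 v_3 ≠ 0; then v_{j-1} := N · v_j for j = 3, …, 2.

Pick v_3 = (1, 0, 0, 0)ᵀ.
Then v_2 = N · v_3 = (2, 2, 2, 0)ᵀ.
Then v_1 = N · v_2 = (2, -2, -6, -2)ᵀ.

Sanity check: (A − (4)·I) v_1 = (0, 0, 0, 0)ᵀ = 0. ✓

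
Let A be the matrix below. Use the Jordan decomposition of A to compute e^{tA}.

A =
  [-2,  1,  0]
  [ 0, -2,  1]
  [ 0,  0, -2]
e^{tA} =
  [exp(-2*t), t*exp(-2*t), t^2*exp(-2*t)/2]
  [0, exp(-2*t), t*exp(-2*t)]
  [0, 0, exp(-2*t)]

Strategy: write A = P · J · P⁻¹ where J is a Jordan canonical form, so e^{tA} = P · e^{tJ} · P⁻¹, and e^{tJ} can be computed block-by-block.

A has Jordan form
J =
  [-2,  1,  0]
  [ 0, -2,  1]
  [ 0,  0, -2]
(up to reordering of blocks).

Per-block formulas:
  For a 3×3 Jordan block J_3(-2): exp(t · J_3(-2)) = e^(-2t)·(I + t·N + (t^2/2)·N^2), where N is the 3×3 nilpotent shift.

After assembling e^{tJ} and conjugating by P, we get:

e^{tA} =
  [exp(-2*t), t*exp(-2*t), t^2*exp(-2*t)/2]
  [0, exp(-2*t), t*exp(-2*t)]
  [0, 0, exp(-2*t)]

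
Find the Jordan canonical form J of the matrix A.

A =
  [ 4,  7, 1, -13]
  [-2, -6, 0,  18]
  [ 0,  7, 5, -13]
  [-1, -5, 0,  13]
J_3(4) ⊕ J_1(4)

The characteristic polynomial is
  det(x·I − A) = x^4 - 16*x^3 + 96*x^2 - 256*x + 256 = (x - 4)^4

Eigenvalues and multiplicities (the geometric multiplicity of λ is n − rank(A − λI), which equals the number of Jordan blocks for λ):
  λ = 4: algebraic multiplicity = 4, geometric multiplicity = 2

Determining the block sizes for each eigenvalue:
  λ = 4: with am = 4 and gm = 2, the partition is not yet determined (e.g. several partitions of 4 into 2 parts exist). Let N = A − (4)·I. Computing rank(N^1) = 2, rank(N^2) = 1, rank(N^3) = 0; the number of blocks of size ≥ j is rank(N^{j−1}) − rank(N^j), giving [2, 1, 1]. So we have 1 block(s) of size 3, 1 block(s) of size 1 → block sizes [3, 1]

Assembling the blocks gives a Jordan form
J =
  [4, 1, 0, 0]
  [0, 4, 1, 0]
  [0, 0, 4, 0]
  [0, 0, 0, 4]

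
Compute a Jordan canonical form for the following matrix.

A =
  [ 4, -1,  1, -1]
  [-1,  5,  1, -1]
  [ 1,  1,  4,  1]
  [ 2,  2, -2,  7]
J_3(5) ⊕ J_1(5)

The characteristic polynomial is
  det(x·I − A) = x^4 - 20*x^3 + 150*x^2 - 500*x + 625 = (x - 5)^4

Eigenvalues and multiplicities (the geometric multiplicity of λ is n − rank(A − λI), which equals the number of Jordan blocks for λ):
  λ = 5: algebraic multiplicity = 4, geometric multiplicity = 2

Determining the block sizes for each eigenvalue:
  λ = 5: with am = 4 and gm = 2, the partition is not yet determined (e.g. several partitions of 4 into 2 parts exist). Let N = A − (5)·I. Computing rank(N^1) = 2, rank(N^2) = 1, rank(N^3) = 0; the number of blocks of size ≥ j is rank(N^{j−1}) − rank(N^j), giving [2, 1, 1]. So we have 1 block(s) of size 3, 1 block(s) of size 1 → block sizes [3, 1]

Assembling the blocks gives a Jordan form
J =
  [5, 1, 0, 0]
  [0, 5, 1, 0]
  [0, 0, 5, 0]
  [0, 0, 0, 5]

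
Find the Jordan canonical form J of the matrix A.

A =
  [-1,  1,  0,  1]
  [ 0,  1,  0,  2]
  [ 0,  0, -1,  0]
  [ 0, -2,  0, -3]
J_2(-1) ⊕ J_1(-1) ⊕ J_1(-1)

The characteristic polynomial is
  det(x·I − A) = x^4 + 4*x^3 + 6*x^2 + 4*x + 1 = (x + 1)^4

Eigenvalues and multiplicities (the geometric multiplicity of λ is n − rank(A − λI), which equals the number of Jordan blocks for λ):
  λ = -1: algebraic multiplicity = 4, geometric multiplicity = 3

Determining the block sizes for each eigenvalue:
  λ = -1: 3 blocks summing to 4 forces exactly one block of size 2 and the rest size 1 → block sizes [2, 1, 1]

Assembling the blocks gives a Jordan form
J =
  [-1,  1,  0,  0]
  [ 0, -1,  0,  0]
  [ 0,  0, -1,  0]
  [ 0,  0,  0, -1]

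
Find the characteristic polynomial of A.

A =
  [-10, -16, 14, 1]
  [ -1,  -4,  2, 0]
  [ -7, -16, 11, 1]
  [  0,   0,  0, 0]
x^4 + 3*x^3

Expanding det(x·I − A) (e.g. by cofactor expansion or by noting that A is similar to its Jordan form J, which has the same characteristic polynomial as A) gives
  χ_A(x) = x^4 + 3*x^3
which factors as x^3*(x + 3). The eigenvalues (with algebraic multiplicities) are λ = -3 with multiplicity 1, λ = 0 with multiplicity 3.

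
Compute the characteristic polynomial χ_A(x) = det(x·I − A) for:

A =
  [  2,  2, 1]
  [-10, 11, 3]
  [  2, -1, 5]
x^3 - 18*x^2 + 108*x - 216

Expanding det(x·I − A) (e.g. by cofactor expansion or by noting that A is similar to its Jordan form J, which has the same characteristic polynomial as A) gives
  χ_A(x) = x^3 - 18*x^2 + 108*x - 216
which factors as (x - 6)^3. The eigenvalues (with algebraic multiplicities) are λ = 6 with multiplicity 3.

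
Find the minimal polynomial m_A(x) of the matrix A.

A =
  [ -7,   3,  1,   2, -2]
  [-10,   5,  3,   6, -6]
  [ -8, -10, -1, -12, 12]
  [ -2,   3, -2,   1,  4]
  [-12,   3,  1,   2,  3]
x^4 + 4*x^3 - 18*x^2 - 108*x - 135

The characteristic polynomial is χ_A(x) = (x - 5)^2*(x + 3)^3, so the eigenvalues are known. The minimal polynomial is
  m_A(x) = Π_λ (x − λ)^{k_λ}
where k_λ is the size of the *largest* Jordan block for λ (equivalently, the smallest k with (A − λI)^k v = 0 for every generalised eigenvector v of λ).

  λ = -3: largest Jordan block has size 3, contributing (x + 3)^3
  λ = 5: largest Jordan block has size 1, contributing (x − 5)

So m_A(x) = (x - 5)*(x + 3)^3 = x^4 + 4*x^3 - 18*x^2 - 108*x - 135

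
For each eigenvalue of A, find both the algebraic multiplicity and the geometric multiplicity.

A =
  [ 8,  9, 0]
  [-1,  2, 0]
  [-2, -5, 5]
λ = 5: alg = 3, geom = 1

Step 1 — factor the characteristic polynomial to read off the algebraic multiplicities:
  χ_A(x) = (x - 5)^3

Step 2 — compute geometric multiplicities via the rank-nullity identity g(λ) = n − rank(A − λI):
  rank(A − (5)·I) = 2, so dim ker(A − (5)·I) = n − 2 = 1

Summary:
  λ = 5: algebraic multiplicity = 3, geometric multiplicity = 1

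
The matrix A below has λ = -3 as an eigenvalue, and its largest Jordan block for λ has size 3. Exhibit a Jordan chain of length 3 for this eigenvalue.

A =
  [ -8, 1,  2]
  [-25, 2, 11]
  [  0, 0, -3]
A Jordan chain for λ = -3 of length 3:
v_1 = (1, 5, 0)ᵀ
v_2 = (2, 11, 0)ᵀ
v_3 = (0, 0, 1)ᵀ

Let N = A − (-3)·I. We want v_3 with N^3 v_3 = 0 but N^2 v_3 ≠ 0; then v_{j-1} := N · v_j for j = 3, …, 2.

Pick v_3 = (0, 0, 1)ᵀ.
Then v_2 = N · v_3 = (2, 11, 0)ᵀ.
Then v_1 = N · v_2 = (1, 5, 0)ᵀ.

Sanity check: (A − (-3)·I) v_1 = (0, 0, 0)ᵀ = 0. ✓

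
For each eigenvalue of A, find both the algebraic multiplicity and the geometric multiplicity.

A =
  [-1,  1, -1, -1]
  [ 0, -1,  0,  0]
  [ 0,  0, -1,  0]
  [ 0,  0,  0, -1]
λ = -1: alg = 4, geom = 3

Step 1 — factor the characteristic polynomial to read off the algebraic multiplicities:
  χ_A(x) = (x + 1)^4

Step 2 — compute geometric multiplicities via the rank-nullity identity g(λ) = n − rank(A − λI):
  rank(A − (-1)·I) = 1, so dim ker(A − (-1)·I) = n − 1 = 3

Summary:
  λ = -1: algebraic multiplicity = 4, geometric multiplicity = 3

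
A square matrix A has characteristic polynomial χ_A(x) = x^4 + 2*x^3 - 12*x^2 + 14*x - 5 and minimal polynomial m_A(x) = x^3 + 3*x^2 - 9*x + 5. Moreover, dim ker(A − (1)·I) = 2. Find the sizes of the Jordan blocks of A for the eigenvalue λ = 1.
Block sizes for λ = 1: [2, 1]

Step 1 — from the characteristic polynomial, algebraic multiplicity of λ = 1 is 3. From dim ker(A − (1)·I) = 2, there are exactly 2 Jordan blocks for λ = 1.
Step 2 — from the minimal polynomial, the factor (x − 1)^2 tells us the largest block for λ = 1 has size 2.
Step 3 — with total size 3, 2 blocks, and largest block 2, the block sizes (in nonincreasing order) are [2, 1].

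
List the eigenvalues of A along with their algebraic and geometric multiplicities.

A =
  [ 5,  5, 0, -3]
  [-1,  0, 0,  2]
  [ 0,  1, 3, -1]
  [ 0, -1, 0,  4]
λ = 3: alg = 4, geom = 2

Step 1 — factor the characteristic polynomial to read off the algebraic multiplicities:
  χ_A(x) = (x - 3)^4

Step 2 — compute geometric multiplicities via the rank-nullity identity g(λ) = n − rank(A − λI):
  rank(A − (3)·I) = 2, so dim ker(A − (3)·I) = n − 2 = 2

Summary:
  λ = 3: algebraic multiplicity = 4, geometric multiplicity = 2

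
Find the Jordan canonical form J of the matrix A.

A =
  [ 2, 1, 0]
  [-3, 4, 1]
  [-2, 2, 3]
J_3(3)

The characteristic polynomial is
  det(x·I − A) = x^3 - 9*x^2 + 27*x - 27 = (x - 3)^3

Eigenvalues and multiplicities (the geometric multiplicity of λ is n − rank(A − λI), which equals the number of Jordan blocks for λ):
  λ = 3: algebraic multiplicity = 3, geometric multiplicity = 1

Determining the block sizes for each eigenvalue:
  λ = 3: one block (gm = 1), so the single block has size am = 3 → block sizes [3]

Assembling the blocks gives a Jordan form
J =
  [3, 1, 0]
  [0, 3, 1]
  [0, 0, 3]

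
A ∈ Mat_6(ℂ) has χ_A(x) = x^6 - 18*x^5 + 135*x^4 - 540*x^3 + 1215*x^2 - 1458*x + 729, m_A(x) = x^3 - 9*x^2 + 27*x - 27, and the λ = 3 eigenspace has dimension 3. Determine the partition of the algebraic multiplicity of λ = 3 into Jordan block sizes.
Block sizes for λ = 3: [3, 2, 1]

Step 1 — from the characteristic polynomial, algebraic multiplicity of λ = 3 is 6. From dim ker(A − (3)·I) = 3, there are exactly 3 Jordan blocks for λ = 3.
Step 2 — from the minimal polynomial, the factor (x − 3)^3 tells us the largest block for λ = 3 has size 3.
Step 3 — with total size 6, 3 blocks, and largest block 3, the block sizes (in nonincreasing order) are [3, 2, 1].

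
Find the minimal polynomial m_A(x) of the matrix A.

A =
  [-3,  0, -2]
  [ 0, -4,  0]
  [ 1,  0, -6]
x^2 + 9*x + 20

The characteristic polynomial is χ_A(x) = (x + 4)^2*(x + 5), so the eigenvalues are known. The minimal polynomial is
  m_A(x) = Π_λ (x − λ)^{k_λ}
where k_λ is the size of the *largest* Jordan block for λ (equivalently, the smallest k with (A − λI)^k v = 0 for every generalised eigenvector v of λ).

  λ = -5: largest Jordan block has size 1, contributing (x + 5)
  λ = -4: largest Jordan block has size 1, contributing (x + 4)

So m_A(x) = (x + 4)*(x + 5) = x^2 + 9*x + 20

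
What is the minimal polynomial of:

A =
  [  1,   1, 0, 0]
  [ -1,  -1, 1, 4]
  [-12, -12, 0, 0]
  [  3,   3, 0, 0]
x^3

The characteristic polynomial is χ_A(x) = x^4, so the eigenvalues are known. The minimal polynomial is
  m_A(x) = Π_λ (x − λ)^{k_λ}
where k_λ is the size of the *largest* Jordan block for λ (equivalently, the smallest k with (A − λI)^k v = 0 for every generalised eigenvector v of λ).

  λ = 0: largest Jordan block has size 3, contributing (x − 0)^3

So m_A(x) = x^3 = x^3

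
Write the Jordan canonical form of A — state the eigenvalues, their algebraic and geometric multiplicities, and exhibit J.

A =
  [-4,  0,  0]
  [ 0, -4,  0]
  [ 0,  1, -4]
J_2(-4) ⊕ J_1(-4)

The characteristic polynomial is
  det(x·I − A) = x^3 + 12*x^2 + 48*x + 64 = (x + 4)^3

Eigenvalues and multiplicities (the geometric multiplicity of λ is n − rank(A − λI), which equals the number of Jordan blocks for λ):
  λ = -4: algebraic multiplicity = 3, geometric multiplicity = 2

Determining the block sizes for each eigenvalue:
  λ = -4: 2 blocks summing to 3 forces exactly one block of size 2 and the rest size 1 → block sizes [2, 1]

Assembling the blocks gives a Jordan form
J =
  [-4,  1,  0]
  [ 0, -4,  0]
  [ 0,  0, -4]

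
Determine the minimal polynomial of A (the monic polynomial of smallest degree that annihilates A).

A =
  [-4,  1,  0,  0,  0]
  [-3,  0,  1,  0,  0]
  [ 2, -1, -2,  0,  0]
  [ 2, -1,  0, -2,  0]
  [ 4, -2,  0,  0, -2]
x^3 + 6*x^2 + 12*x + 8

The characteristic polynomial is χ_A(x) = (x + 2)^5, so the eigenvalues are known. The minimal polynomial is
  m_A(x) = Π_λ (x − λ)^{k_λ}
where k_λ is the size of the *largest* Jordan block for λ (equivalently, the smallest k with (A − λI)^k v = 0 for every generalised eigenvector v of λ).

  λ = -2: largest Jordan block has size 3, contributing (x + 2)^3

So m_A(x) = (x + 2)^3 = x^3 + 6*x^2 + 12*x + 8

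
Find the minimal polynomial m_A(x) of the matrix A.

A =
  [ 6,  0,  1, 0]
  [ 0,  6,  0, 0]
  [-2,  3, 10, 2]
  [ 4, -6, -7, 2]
x^3 - 18*x^2 + 108*x - 216

The characteristic polynomial is χ_A(x) = (x - 6)^4, so the eigenvalues are known. The minimal polynomial is
  m_A(x) = Π_λ (x − λ)^{k_λ}
where k_λ is the size of the *largest* Jordan block for λ (equivalently, the smallest k with (A − λI)^k v = 0 for every generalised eigenvector v of λ).

  λ = 6: largest Jordan block has size 3, contributing (x − 6)^3

So m_A(x) = (x - 6)^3 = x^3 - 18*x^2 + 108*x - 216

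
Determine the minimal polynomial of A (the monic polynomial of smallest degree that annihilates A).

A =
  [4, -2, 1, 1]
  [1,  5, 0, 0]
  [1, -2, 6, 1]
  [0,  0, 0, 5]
x^3 - 15*x^2 + 75*x - 125

The characteristic polynomial is χ_A(x) = (x - 5)^4, so the eigenvalues are known. The minimal polynomial is
  m_A(x) = Π_λ (x − λ)^{k_λ}
where k_λ is the size of the *largest* Jordan block for λ (equivalently, the smallest k with (A − λI)^k v = 0 for every generalised eigenvector v of λ).

  λ = 5: largest Jordan block has size 3, contributing (x − 5)^3

So m_A(x) = (x - 5)^3 = x^3 - 15*x^2 + 75*x - 125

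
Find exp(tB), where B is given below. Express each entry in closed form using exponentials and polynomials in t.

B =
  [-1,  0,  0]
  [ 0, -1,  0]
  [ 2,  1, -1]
e^{tB} =
  [exp(-t), 0, 0]
  [0, exp(-t), 0]
  [2*t*exp(-t), t*exp(-t), exp(-t)]

Strategy: write B = P · J · P⁻¹ where J is a Jordan canonical form, so e^{tB} = P · e^{tJ} · P⁻¹, and e^{tJ} can be computed block-by-block.

B has Jordan form
J =
  [-1,  1,  0]
  [ 0, -1,  0]
  [ 0,  0, -1]
(up to reordering of blocks).

Per-block formulas:
  For a 2×2 Jordan block J_2(-1): exp(t · J_2(-1)) = e^(-1t)·(I + t·N), where N is the 2×2 nilpotent shift.
  For a 1×1 block at λ = -1: exp(t · [-1]) = [e^(-1t)].

After assembling e^{tJ} and conjugating by P, we get:

e^{tB} =
  [exp(-t), 0, 0]
  [0, exp(-t), 0]
  [2*t*exp(-t), t*exp(-t), exp(-t)]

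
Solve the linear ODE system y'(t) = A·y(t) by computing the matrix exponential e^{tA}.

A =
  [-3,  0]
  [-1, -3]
e^{tA} =
  [exp(-3*t), 0]
  [-t*exp(-3*t), exp(-3*t)]

Strategy: write A = P · J · P⁻¹ where J is a Jordan canonical form, so e^{tA} = P · e^{tJ} · P⁻¹, and e^{tJ} can be computed block-by-block.

A has Jordan form
J =
  [-3,  1]
  [ 0, -3]
(up to reordering of blocks).

Per-block formulas:
  For a 2×2 Jordan block J_2(-3): exp(t · J_2(-3)) = e^(-3t)·(I + t·N), where N is the 2×2 nilpotent shift.

After assembling e^{tJ} and conjugating by P, we get:

e^{tA} =
  [exp(-3*t), 0]
  [-t*exp(-3*t), exp(-3*t)]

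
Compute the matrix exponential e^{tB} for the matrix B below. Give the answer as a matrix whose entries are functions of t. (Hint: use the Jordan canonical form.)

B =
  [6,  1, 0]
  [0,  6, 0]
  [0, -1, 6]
e^{tB} =
  [exp(6*t), t*exp(6*t), 0]
  [0, exp(6*t), 0]
  [0, -t*exp(6*t), exp(6*t)]

Strategy: write B = P · J · P⁻¹ where J is a Jordan canonical form, so e^{tB} = P · e^{tJ} · P⁻¹, and e^{tJ} can be computed block-by-block.

B has Jordan form
J =
  [6, 1, 0]
  [0, 6, 0]
  [0, 0, 6]
(up to reordering of blocks).

Per-block formulas:
  For a 1×1 block at λ = 6: exp(t · [6]) = [e^(6t)].
  For a 2×2 Jordan block J_2(6): exp(t · J_2(6)) = e^(6t)·(I + t·N), where N is the 2×2 nilpotent shift.

After assembling e^{tJ} and conjugating by P, we get:

e^{tB} =
  [exp(6*t), t*exp(6*t), 0]
  [0, exp(6*t), 0]
  [0, -t*exp(6*t), exp(6*t)]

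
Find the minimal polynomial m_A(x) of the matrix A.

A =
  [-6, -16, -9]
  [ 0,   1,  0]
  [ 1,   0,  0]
x^3 + 5*x^2 + 3*x - 9

The characteristic polynomial is χ_A(x) = (x - 1)*(x + 3)^2, so the eigenvalues are known. The minimal polynomial is
  m_A(x) = Π_λ (x − λ)^{k_λ}
where k_λ is the size of the *largest* Jordan block for λ (equivalently, the smallest k with (A − λI)^k v = 0 for every generalised eigenvector v of λ).

  λ = -3: largest Jordan block has size 2, contributing (x + 3)^2
  λ = 1: largest Jordan block has size 1, contributing (x − 1)

So m_A(x) = (x - 1)*(x + 3)^2 = x^3 + 5*x^2 + 3*x - 9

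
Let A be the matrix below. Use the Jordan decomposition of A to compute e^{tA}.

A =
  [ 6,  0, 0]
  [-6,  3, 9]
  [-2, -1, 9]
e^{tA} =
  [exp(6*t), 0, 0]
  [-6*t*exp(6*t), -3*t*exp(6*t) + exp(6*t), 9*t*exp(6*t)]
  [-2*t*exp(6*t), -t*exp(6*t), 3*t*exp(6*t) + exp(6*t)]

Strategy: write A = P · J · P⁻¹ where J is a Jordan canonical form, so e^{tA} = P · e^{tJ} · P⁻¹, and e^{tJ} can be computed block-by-block.

A has Jordan form
J =
  [6, 1, 0]
  [0, 6, 0]
  [0, 0, 6]
(up to reordering of blocks).

Per-block formulas:
  For a 2×2 Jordan block J_2(6): exp(t · J_2(6)) = e^(6t)·(I + t·N), where N is the 2×2 nilpotent shift.
  For a 1×1 block at λ = 6: exp(t · [6]) = [e^(6t)].

After assembling e^{tJ} and conjugating by P, we get:

e^{tA} =
  [exp(6*t), 0, 0]
  [-6*t*exp(6*t), -3*t*exp(6*t) + exp(6*t), 9*t*exp(6*t)]
  [-2*t*exp(6*t), -t*exp(6*t), 3*t*exp(6*t) + exp(6*t)]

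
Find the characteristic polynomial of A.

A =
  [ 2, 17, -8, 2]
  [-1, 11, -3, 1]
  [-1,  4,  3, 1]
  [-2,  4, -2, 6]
x^4 - 22*x^3 + 180*x^2 - 648*x + 864

Expanding det(x·I − A) (e.g. by cofactor expansion or by noting that A is similar to its Jordan form J, which has the same characteristic polynomial as A) gives
  χ_A(x) = x^4 - 22*x^3 + 180*x^2 - 648*x + 864
which factors as (x - 6)^3*(x - 4). The eigenvalues (with algebraic multiplicities) are λ = 4 with multiplicity 1, λ = 6 with multiplicity 3.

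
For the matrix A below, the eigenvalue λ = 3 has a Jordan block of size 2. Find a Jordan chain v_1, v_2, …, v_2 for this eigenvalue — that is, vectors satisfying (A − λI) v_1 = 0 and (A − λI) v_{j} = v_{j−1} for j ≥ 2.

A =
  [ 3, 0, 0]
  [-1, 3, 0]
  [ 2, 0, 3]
A Jordan chain for λ = 3 of length 2:
v_1 = (0, -1, 2)ᵀ
v_2 = (1, 0, 0)ᵀ

Let N = A − (3)·I. We want v_2 with N^2 v_2 = 0 but N^1 v_2 ≠ 0; then v_{j-1} := N · v_j for j = 2, …, 2.

Pick v_2 = (1, 0, 0)ᵀ.
Then v_1 = N · v_2 = (0, -1, 2)ᵀ.

Sanity check: (A − (3)·I) v_1 = (0, 0, 0)ᵀ = 0. ✓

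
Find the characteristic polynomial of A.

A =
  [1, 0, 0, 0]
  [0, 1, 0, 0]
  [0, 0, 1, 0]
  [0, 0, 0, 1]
x^4 - 4*x^3 + 6*x^2 - 4*x + 1

Expanding det(x·I − A) (e.g. by cofactor expansion or by noting that A is similar to its Jordan form J, which has the same characteristic polynomial as A) gives
  χ_A(x) = x^4 - 4*x^3 + 6*x^2 - 4*x + 1
which factors as (x - 1)^4. The eigenvalues (with algebraic multiplicities) are λ = 1 with multiplicity 4.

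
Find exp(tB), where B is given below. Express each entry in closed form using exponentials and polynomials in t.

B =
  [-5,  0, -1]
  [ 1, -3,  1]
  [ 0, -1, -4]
e^{tB} =
  [t^2*exp(-4*t)/2 - t*exp(-4*t) + exp(-4*t), t^2*exp(-4*t)/2, t^2*exp(-4*t)/2 - t*exp(-4*t)]
  [t*exp(-4*t), t*exp(-4*t) + exp(-4*t), t*exp(-4*t)]
  [-t^2*exp(-4*t)/2, -t^2*exp(-4*t)/2 - t*exp(-4*t), -t^2*exp(-4*t)/2 + exp(-4*t)]

Strategy: write B = P · J · P⁻¹ where J is a Jordan canonical form, so e^{tB} = P · e^{tJ} · P⁻¹, and e^{tJ} can be computed block-by-block.

B has Jordan form
J =
  [-4,  1,  0]
  [ 0, -4,  1]
  [ 0,  0, -4]
(up to reordering of blocks).

Per-block formulas:
  For a 3×3 Jordan block J_3(-4): exp(t · J_3(-4)) = e^(-4t)·(I + t·N + (t^2/2)·N^2), where N is the 3×3 nilpotent shift.

After assembling e^{tJ} and conjugating by P, we get:

e^{tB} =
  [t^2*exp(-4*t)/2 - t*exp(-4*t) + exp(-4*t), t^2*exp(-4*t)/2, t^2*exp(-4*t)/2 - t*exp(-4*t)]
  [t*exp(-4*t), t*exp(-4*t) + exp(-4*t), t*exp(-4*t)]
  [-t^2*exp(-4*t)/2, -t^2*exp(-4*t)/2 - t*exp(-4*t), -t^2*exp(-4*t)/2 + exp(-4*t)]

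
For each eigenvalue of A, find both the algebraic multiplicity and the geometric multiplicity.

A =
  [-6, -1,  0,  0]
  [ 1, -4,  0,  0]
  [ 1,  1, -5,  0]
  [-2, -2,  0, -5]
λ = -5: alg = 4, geom = 3

Step 1 — factor the characteristic polynomial to read off the algebraic multiplicities:
  χ_A(x) = (x + 5)^4

Step 2 — compute geometric multiplicities via the rank-nullity identity g(λ) = n − rank(A − λI):
  rank(A − (-5)·I) = 1, so dim ker(A − (-5)·I) = n − 1 = 3

Summary:
  λ = -5: algebraic multiplicity = 4, geometric multiplicity = 3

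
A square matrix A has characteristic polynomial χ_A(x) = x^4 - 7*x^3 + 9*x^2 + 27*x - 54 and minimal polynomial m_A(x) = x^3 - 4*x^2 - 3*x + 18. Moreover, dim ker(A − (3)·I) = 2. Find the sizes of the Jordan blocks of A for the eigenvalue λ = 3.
Block sizes for λ = 3: [2, 1]

Step 1 — from the characteristic polynomial, algebraic multiplicity of λ = 3 is 3. From dim ker(A − (3)·I) = 2, there are exactly 2 Jordan blocks for λ = 3.
Step 2 — from the minimal polynomial, the factor (x − 3)^2 tells us the largest block for λ = 3 has size 2.
Step 3 — with total size 3, 2 blocks, and largest block 2, the block sizes (in nonincreasing order) are [2, 1].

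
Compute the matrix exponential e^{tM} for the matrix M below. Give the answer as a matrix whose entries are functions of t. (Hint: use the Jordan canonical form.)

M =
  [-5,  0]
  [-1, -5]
e^{tM} =
  [exp(-5*t), 0]
  [-t*exp(-5*t), exp(-5*t)]

Strategy: write M = P · J · P⁻¹ where J is a Jordan canonical form, so e^{tM} = P · e^{tJ} · P⁻¹, and e^{tJ} can be computed block-by-block.

M has Jordan form
J =
  [-5,  1]
  [ 0, -5]
(up to reordering of blocks).

Per-block formulas:
  For a 2×2 Jordan block J_2(-5): exp(t · J_2(-5)) = e^(-5t)·(I + t·N), where N is the 2×2 nilpotent shift.

After assembling e^{tJ} and conjugating by P, we get:

e^{tM} =
  [exp(-5*t), 0]
  [-t*exp(-5*t), exp(-5*t)]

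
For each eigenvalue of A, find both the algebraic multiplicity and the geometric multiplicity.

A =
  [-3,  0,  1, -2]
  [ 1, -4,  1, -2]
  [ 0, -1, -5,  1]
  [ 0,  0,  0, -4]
λ = -4: alg = 4, geom = 2

Step 1 — factor the characteristic polynomial to read off the algebraic multiplicities:
  χ_A(x) = (x + 4)^4

Step 2 — compute geometric multiplicities via the rank-nullity identity g(λ) = n − rank(A − λI):
  rank(A − (-4)·I) = 2, so dim ker(A − (-4)·I) = n − 2 = 2

Summary:
  λ = -4: algebraic multiplicity = 4, geometric multiplicity = 2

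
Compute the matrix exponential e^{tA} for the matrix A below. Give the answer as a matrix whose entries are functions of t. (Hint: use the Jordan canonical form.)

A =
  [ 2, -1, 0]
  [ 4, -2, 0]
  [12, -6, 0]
e^{tA} =
  [2*t + 1, -t, 0]
  [4*t, 1 - 2*t, 0]
  [12*t, -6*t, 1]

Strategy: write A = P · J · P⁻¹ where J is a Jordan canonical form, so e^{tA} = P · e^{tJ} · P⁻¹, and e^{tJ} can be computed block-by-block.

A has Jordan form
J =
  [0, 1, 0]
  [0, 0, 0]
  [0, 0, 0]
(up to reordering of blocks).

Per-block formulas:
  For a 2×2 Jordan block J_2(0): exp(t · J_2(0)) = e^(0t)·(I + t·N), where N is the 2×2 nilpotent shift.
  For a 1×1 block at λ = 0: exp(t · [0]) = [e^(0t)].

After assembling e^{tJ} and conjugating by P, we get:

e^{tA} =
  [2*t + 1, -t, 0]
  [4*t, 1 - 2*t, 0]
  [12*t, -6*t, 1]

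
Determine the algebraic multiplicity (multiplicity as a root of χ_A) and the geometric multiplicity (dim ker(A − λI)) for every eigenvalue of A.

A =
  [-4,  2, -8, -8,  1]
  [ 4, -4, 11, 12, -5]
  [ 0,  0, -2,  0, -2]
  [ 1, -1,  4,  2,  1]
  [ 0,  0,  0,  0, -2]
λ = -2: alg = 5, geom = 2

Step 1 — factor the characteristic polynomial to read off the algebraic multiplicities:
  χ_A(x) = (x + 2)^5

Step 2 — compute geometric multiplicities via the rank-nullity identity g(λ) = n − rank(A − λI):
  rank(A − (-2)·I) = 3, so dim ker(A − (-2)·I) = n − 3 = 2

Summary:
  λ = -2: algebraic multiplicity = 5, geometric multiplicity = 2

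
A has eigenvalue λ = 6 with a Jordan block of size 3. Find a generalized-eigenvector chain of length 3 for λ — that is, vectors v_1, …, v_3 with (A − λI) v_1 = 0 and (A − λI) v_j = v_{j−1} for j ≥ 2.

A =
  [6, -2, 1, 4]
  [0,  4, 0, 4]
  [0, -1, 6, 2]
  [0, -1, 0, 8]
A Jordan chain for λ = 6 of length 3:
v_1 = (-1, 0, 0, 0)ᵀ
v_2 = (-2, -2, -1, -1)ᵀ
v_3 = (0, 1, 0, 0)ᵀ

Let N = A − (6)·I. We want v_3 with N^3 v_3 = 0 but N^2 v_3 ≠ 0; then v_{j-1} := N · v_j for j = 3, …, 2.

Pick v_3 = (0, 1, 0, 0)ᵀ.
Then v_2 = N · v_3 = (-2, -2, -1, -1)ᵀ.
Then v_1 = N · v_2 = (-1, 0, 0, 0)ᵀ.

Sanity check: (A − (6)·I) v_1 = (0, 0, 0, 0)ᵀ = 0. ✓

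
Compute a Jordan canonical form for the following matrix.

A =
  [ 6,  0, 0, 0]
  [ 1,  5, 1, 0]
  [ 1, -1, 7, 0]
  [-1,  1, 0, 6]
J_3(6) ⊕ J_1(6)

The characteristic polynomial is
  det(x·I − A) = x^4 - 24*x^3 + 216*x^2 - 864*x + 1296 = (x - 6)^4

Eigenvalues and multiplicities (the geometric multiplicity of λ is n − rank(A − λI), which equals the number of Jordan blocks for λ):
  λ = 6: algebraic multiplicity = 4, geometric multiplicity = 2

Determining the block sizes for each eigenvalue:
  λ = 6: with am = 4 and gm = 2, the partition is not yet determined (e.g. several partitions of 4 into 2 parts exist). Let N = A − (6)·I. Computing rank(N^1) = 2, rank(N^2) = 1, rank(N^3) = 0; the number of blocks of size ≥ j is rank(N^{j−1}) − rank(N^j), giving [2, 1, 1]. So we have 1 block(s) of size 3, 1 block(s) of size 1 → block sizes [3, 1]

Assembling the blocks gives a Jordan form
J =
  [6, 1, 0, 0]
  [0, 6, 1, 0]
  [0, 0, 6, 0]
  [0, 0, 0, 6]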